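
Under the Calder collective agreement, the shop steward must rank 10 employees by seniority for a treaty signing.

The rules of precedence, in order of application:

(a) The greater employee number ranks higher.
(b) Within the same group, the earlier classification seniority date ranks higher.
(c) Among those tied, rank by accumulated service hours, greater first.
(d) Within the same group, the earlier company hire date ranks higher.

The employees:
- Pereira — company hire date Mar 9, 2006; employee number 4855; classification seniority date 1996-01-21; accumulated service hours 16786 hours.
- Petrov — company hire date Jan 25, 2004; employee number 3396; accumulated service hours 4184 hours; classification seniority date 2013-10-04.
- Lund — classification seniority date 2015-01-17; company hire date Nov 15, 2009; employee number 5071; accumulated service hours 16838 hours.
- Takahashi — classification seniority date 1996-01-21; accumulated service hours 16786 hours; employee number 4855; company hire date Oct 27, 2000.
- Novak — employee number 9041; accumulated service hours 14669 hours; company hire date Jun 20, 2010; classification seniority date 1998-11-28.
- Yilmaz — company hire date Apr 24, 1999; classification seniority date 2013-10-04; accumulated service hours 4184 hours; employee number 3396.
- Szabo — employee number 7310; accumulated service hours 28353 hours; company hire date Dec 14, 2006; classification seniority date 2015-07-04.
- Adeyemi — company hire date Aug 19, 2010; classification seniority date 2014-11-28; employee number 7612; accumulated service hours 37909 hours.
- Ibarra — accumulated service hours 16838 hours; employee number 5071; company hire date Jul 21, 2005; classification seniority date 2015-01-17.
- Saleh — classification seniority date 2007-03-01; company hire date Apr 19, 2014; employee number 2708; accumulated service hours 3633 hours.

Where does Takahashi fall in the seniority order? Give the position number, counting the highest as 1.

By employee number (higher first): Novak (9041); then Adeyemi (7612); then Szabo (7310); then Ibarra and Lund (both 5071); then Takahashi and Pereira (both 4855); then Yilmaz and Petrov (both 3396); then Saleh (2708).
Ibarra and Lund both have classification seniority date 2015-01-17, so the next rule applies.
Ibarra and Lund both have accumulated service hours 16838 hours, so the next rule applies.
Among Ibarra and Lund, by company hire date (earlier first): Ibarra (Jul 21, 2005) before Lund (Nov 15, 2009).
Takahashi and Pereira both have classification seniority date 1996-01-21, so the next rule applies.
Takahashi and Pereira both have accumulated service hours 16786 hours, so the next rule applies.
Among Takahashi and Pereira, by company hire date (earlier first): Takahashi (Oct 27, 2000) before Pereira (Mar 9, 2006).
Yilmaz and Petrov both have classification seniority date 2013-10-04, so the next rule applies.
Yilmaz and Petrov both have accumulated service hours 4184 hours, so the next rule applies.
Among Yilmaz and Petrov, by company hire date (earlier first): Yilmaz (Apr 24, 1999) before Petrov (Jan 25, 2004).
Order: Novak, Adeyemi, Szabo, Ibarra, Lund, Takahashi, Pereira, Yilmaz, Petrov, Saleh. So position 6.

6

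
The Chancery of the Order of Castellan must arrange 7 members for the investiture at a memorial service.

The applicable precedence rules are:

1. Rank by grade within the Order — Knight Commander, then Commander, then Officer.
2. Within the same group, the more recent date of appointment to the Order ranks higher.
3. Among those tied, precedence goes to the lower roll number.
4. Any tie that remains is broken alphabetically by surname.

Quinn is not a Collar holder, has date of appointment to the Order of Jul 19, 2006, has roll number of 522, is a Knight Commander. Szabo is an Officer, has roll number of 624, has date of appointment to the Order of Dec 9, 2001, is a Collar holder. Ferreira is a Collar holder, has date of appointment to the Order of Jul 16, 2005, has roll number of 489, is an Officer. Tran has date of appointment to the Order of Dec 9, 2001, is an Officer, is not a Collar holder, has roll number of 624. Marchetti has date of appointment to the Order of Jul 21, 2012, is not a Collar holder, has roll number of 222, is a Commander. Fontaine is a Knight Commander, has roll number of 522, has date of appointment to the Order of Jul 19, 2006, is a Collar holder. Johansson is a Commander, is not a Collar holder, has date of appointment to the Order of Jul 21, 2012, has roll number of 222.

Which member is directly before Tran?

By grade within the Order: Fontaine and Quinn (Knight Commander); then Johansson and Marchetti (Commander); then Ferreira, Szabo and Tran (Officer).
Fontaine and Quinn both have date of appointment to the Order Jul 19, 2006, so the next rule applies.
Fontaine and Quinn both have roll number 522, so the next rule applies.
Among Fontaine and Quinn, alphabetically by surname: Fontaine before Quinn.
Johansson and Marchetti both have date of appointment to the Order Jul 21, 2012, so the next rule applies.
Johansson and Marchetti both have roll number 222, so the next rule applies.
Among Johansson and Marchetti, alphabetically by surname: Johansson before Marchetti.
Among Ferreira, Szabo and Tran, by date of appointment to the Order (later first): Ferreira (Jul 16, 2005) before Szabo and Tran (Dec 9, 2001).
Szabo and Tran both have roll number 624, so the next rule applies.
Among Szabo and Tran, alphabetically by surname: Szabo before Tran.
Order: Fontaine, Quinn, Johansson, Marchetti, Ferreira, Szabo, Tran.

Szabo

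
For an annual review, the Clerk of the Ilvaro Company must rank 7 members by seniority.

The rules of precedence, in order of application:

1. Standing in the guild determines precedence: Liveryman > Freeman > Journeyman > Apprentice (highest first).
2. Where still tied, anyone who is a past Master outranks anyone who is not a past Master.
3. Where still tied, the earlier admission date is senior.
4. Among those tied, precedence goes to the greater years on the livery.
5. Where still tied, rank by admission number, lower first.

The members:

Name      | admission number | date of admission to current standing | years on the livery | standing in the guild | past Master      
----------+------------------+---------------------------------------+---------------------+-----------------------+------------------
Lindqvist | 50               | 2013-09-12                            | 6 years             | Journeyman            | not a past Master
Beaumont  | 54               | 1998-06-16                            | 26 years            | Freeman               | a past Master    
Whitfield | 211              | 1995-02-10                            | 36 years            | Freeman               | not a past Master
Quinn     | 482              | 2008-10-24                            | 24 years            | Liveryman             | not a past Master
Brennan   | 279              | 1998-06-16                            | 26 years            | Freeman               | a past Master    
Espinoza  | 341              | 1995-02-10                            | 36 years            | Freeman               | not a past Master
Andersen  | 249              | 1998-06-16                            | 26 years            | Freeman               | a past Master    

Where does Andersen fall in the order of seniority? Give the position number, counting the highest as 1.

3

By standing in the guild: Quinn (Liveryman); then Beaumont, Andersen, Brennan, Whitfield and Espinoza (Freeman); then Lindqvist (Journeyman).
Among Beaumont, Andersen, Brennan, Whitfield and Espinoza, a past Master before not a past Master: Beaumont, Andersen and Brennan (a past Master) before Whitfield and Espinoza (not a past Master).
Beaumont, Andersen and Brennan all have date of admission to current standing 1998-06-16, so the next rule applies.
Beaumont, Andersen and Brennan all have years on the livery 26 years, so the next rule applies.
Among Beaumont, Andersen and Brennan, by admission number (lower first): Beaumont (54) before Andersen (249) before Brennan (279).
Whitfield and Espinoza both have date of admission to current standing 1995-02-10, so the next rule applies.
Whitfield and Espinoza both have years on the livery 36 years, so the next rule applies.
Among Whitfield and Espinoza, by admission number (lower first): Whitfield (211) before Espinoza (341).
Order: Quinn, Beaumont, Andersen, Brennan, Whitfield, Espinoza, Lindqvist. So position 3.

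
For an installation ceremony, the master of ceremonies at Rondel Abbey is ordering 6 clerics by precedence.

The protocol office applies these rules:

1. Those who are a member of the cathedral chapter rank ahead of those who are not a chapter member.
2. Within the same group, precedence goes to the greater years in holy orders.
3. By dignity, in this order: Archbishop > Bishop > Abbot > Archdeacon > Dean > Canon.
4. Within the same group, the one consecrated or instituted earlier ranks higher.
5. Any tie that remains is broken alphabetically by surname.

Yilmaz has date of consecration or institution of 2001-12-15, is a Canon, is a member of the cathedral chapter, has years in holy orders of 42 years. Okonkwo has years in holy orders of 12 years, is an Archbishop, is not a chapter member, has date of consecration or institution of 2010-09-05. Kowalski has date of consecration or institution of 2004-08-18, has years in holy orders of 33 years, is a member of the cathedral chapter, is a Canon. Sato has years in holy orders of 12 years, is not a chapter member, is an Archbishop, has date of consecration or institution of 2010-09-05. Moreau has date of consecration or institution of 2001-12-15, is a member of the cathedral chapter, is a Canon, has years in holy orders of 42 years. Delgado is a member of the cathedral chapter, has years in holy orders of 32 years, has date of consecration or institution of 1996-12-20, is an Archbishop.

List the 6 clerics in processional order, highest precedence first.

Moreau, Yilmaz, Kowalski, Delgado, Okonkwo, Sato

By the first rule: Moreau, Yilmaz, Kowalski and Delgado (each a member of the cathedral chapter); then Okonkwo and Sato (both not a chapter member).
Among Moreau, Yilmaz, Kowalski and Delgado, by years in holy orders (higher first): Moreau and Yilmaz (42 years) before Kowalski (33 years) before Delgado (32 years).
Moreau and Yilmaz are each Canon, so the next rule applies.
Moreau and Yilmaz both have date of consecration or institution 2001-12-15, so the next rule applies.
Among Moreau and Yilmaz, alphabetically by surname: Moreau before Yilmaz.
Okonkwo and Sato both have years in holy orders 12 years, so the next rule applies.
Okonkwo and Sato are each Archbishop, so the next rule applies.
Okonkwo and Sato both have date of consecration or institution 2010-09-05, so the next rule applies.
Among Okonkwo and Sato, alphabetically by surname: Okonkwo before Sato.
Full order: Moreau, Yilmaz, Kowalski, Delgado, Okonkwo, Sato.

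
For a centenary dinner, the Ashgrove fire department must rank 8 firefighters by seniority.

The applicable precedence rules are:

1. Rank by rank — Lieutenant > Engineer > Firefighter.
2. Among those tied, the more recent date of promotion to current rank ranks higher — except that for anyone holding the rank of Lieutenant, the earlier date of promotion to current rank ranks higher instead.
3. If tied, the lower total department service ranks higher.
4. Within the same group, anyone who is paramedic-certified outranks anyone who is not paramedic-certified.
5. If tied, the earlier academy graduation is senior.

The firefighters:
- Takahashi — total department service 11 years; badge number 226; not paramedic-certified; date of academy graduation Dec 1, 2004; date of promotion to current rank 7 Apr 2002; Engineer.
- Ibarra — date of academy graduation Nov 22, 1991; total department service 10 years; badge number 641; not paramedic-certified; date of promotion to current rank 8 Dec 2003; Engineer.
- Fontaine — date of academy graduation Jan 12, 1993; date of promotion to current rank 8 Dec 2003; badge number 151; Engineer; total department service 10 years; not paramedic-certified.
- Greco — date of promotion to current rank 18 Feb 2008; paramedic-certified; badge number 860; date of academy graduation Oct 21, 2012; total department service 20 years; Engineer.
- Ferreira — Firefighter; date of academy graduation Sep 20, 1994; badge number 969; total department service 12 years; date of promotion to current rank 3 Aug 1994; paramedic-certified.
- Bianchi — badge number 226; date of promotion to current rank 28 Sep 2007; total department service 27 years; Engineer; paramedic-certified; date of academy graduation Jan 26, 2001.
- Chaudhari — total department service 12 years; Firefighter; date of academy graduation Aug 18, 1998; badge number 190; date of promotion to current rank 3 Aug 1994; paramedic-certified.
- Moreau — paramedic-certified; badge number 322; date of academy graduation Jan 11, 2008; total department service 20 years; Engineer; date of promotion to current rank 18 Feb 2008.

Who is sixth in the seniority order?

By rank: Moreau, Greco, Bianchi, Ibarra, Fontaine and Takahashi (Engineer); then Ferreira and Chaudhari (Firefighter).
Among Moreau, Greco, Bianchi, Ibarra, Fontaine and Takahashi, by date of promotion to current rank (later first): Moreau and Greco (18 Feb 2008) before Bianchi (28 Sep 2007) before Ibarra and Fontaine (8 Dec 2003) before Takahashi (7 Apr 2002).
Moreau and Greco both have total department service 20 years, so the next rule applies.
Moreau and Greco are each paramedic-certified, so the next rule applies.
Among Moreau and Greco, by date of academy graduation (earlier first): Moreau (Jan 11, 2008) before Greco (Oct 21, 2012).
Ibarra and Fontaine both have total department service 10 years, so the next rule applies.
Ibarra and Fontaine are each not paramedic-certified, so the next rule applies.
Among Ibarra and Fontaine, by date of academy graduation (earlier first): Ibarra (Nov 22, 1991) before Fontaine (Jan 12, 1993).
Ferreira and Chaudhari both have date of promotion to current rank 3 Aug 1994, so the next rule applies.
Ferreira and Chaudhari both have total department service 12 years, so the next rule applies.
Ferreira and Chaudhari are each paramedic-certified, so the next rule applies.
Among Ferreira and Chaudhari, by date of academy graduation (earlier first): Ferreira (Sep 20, 1994) before Chaudhari (Aug 18, 1998).
Order: Moreau, Greco, Bianchi, Ibarra, Fontaine, Takahashi, Ferreira, Chaudhari.

Takahashi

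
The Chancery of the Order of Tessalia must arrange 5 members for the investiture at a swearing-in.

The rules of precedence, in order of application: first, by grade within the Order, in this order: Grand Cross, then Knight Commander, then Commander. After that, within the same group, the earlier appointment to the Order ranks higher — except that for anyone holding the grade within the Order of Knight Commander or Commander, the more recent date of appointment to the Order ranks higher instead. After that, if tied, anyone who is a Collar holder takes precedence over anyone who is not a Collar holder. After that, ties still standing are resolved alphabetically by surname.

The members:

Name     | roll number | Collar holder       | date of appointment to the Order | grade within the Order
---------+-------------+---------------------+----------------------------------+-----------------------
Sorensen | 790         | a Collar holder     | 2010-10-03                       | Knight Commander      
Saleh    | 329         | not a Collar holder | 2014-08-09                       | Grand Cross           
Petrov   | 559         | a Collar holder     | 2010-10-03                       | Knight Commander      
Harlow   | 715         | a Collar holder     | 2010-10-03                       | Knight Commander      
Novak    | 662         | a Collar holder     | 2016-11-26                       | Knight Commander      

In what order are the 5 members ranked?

By grade within the Order: Saleh (Grand Cross); then Novak, Harlow, Petrov and Sorensen (Knight Commander).
Among Novak, Harlow, Petrov and Sorensen, by date of appointment to the Order (later first) (reversed rule for this group): Novak (2016-11-26) before Harlow, Petrov and Sorensen (2010-10-03).
Harlow, Petrov and Sorensen are each a Collar holder, so the next rule applies.
Among Harlow, Petrov and Sorensen, alphabetically by surname: Harlow before Petrov before Sorensen.
Full order: Saleh, Novak, Harlow, Petrov, Sorensen.

Saleh, Novak, Harlow, Petrov, Sorensen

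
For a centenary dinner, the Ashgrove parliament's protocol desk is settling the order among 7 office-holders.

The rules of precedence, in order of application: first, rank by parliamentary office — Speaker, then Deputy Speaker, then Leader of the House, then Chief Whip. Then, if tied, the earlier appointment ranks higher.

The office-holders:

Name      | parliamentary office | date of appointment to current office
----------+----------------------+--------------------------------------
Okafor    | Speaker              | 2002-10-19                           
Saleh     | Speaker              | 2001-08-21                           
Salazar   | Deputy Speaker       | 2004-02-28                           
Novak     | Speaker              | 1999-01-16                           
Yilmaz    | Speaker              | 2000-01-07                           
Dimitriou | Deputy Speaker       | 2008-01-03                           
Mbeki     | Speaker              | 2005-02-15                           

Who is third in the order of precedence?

By parliamentary office: Novak, Yilmaz, Saleh, Okafor and Mbeki (Speaker); then Salazar and Dimitriou (Deputy Speaker).
Among Novak, Yilmaz, Saleh, Okafor and Mbeki, by date of appointment to current office (earlier first): Novak (1999-01-16) before Yilmaz (2000-01-07) before Saleh (2001-08-21) before Okafor (2002-10-19) before Mbeki (2005-02-15).
Among Salazar and Dimitriou, by date of appointment to current office (earlier first): Salazar (2004-02-28) before Dimitriou (2008-01-03).
Order: Novak, Yilmaz, Saleh, Okafor, Mbeki, Salazar, Dimitriou.

Saleh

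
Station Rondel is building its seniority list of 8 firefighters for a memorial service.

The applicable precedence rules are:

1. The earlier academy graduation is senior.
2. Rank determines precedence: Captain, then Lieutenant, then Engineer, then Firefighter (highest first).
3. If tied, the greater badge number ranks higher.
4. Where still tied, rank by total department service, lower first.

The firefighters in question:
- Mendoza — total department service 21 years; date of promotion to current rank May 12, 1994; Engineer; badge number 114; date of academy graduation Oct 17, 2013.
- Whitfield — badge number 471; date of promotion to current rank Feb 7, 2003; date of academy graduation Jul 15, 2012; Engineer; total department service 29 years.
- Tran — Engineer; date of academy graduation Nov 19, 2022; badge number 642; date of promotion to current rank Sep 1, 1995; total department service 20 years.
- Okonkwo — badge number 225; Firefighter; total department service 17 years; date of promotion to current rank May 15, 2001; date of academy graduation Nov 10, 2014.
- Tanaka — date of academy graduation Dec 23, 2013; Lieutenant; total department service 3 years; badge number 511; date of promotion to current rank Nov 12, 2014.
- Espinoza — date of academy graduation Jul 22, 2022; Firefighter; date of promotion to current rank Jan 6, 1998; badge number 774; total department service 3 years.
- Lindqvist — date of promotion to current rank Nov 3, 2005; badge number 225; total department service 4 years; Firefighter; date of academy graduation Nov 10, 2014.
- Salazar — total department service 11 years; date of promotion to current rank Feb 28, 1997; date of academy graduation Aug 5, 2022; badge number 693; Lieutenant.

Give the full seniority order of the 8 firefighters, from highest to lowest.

Whitfield, Mendoza, Tanaka, Lindqvist, Okonkwo, Espinoza, Salazar, Tran

By date of academy graduation (earlier first): Whitfield (Jul 15, 2012); then Mendoza (Oct 17, 2013); then Tanaka (Dec 23, 2013); then Lindqvist and Okonkwo (both Nov 10, 2014); then Espinoza (Jul 22, 2022); then Salazar (Aug 5, 2022); then Tran (Nov 19, 2022).
Lindqvist and Okonkwo are each Firefighter, so the next rule applies.
Lindqvist and Okonkwo both have badge number 225, so the next rule applies.
Among Lindqvist and Okonkwo, by total department service (lower first): Lindqvist (4 years) before Okonkwo (17 years).
Full order: Whitfield, Mendoza, Tanaka, Lindqvist, Okonkwo, Espinoza, Salazar, Tran.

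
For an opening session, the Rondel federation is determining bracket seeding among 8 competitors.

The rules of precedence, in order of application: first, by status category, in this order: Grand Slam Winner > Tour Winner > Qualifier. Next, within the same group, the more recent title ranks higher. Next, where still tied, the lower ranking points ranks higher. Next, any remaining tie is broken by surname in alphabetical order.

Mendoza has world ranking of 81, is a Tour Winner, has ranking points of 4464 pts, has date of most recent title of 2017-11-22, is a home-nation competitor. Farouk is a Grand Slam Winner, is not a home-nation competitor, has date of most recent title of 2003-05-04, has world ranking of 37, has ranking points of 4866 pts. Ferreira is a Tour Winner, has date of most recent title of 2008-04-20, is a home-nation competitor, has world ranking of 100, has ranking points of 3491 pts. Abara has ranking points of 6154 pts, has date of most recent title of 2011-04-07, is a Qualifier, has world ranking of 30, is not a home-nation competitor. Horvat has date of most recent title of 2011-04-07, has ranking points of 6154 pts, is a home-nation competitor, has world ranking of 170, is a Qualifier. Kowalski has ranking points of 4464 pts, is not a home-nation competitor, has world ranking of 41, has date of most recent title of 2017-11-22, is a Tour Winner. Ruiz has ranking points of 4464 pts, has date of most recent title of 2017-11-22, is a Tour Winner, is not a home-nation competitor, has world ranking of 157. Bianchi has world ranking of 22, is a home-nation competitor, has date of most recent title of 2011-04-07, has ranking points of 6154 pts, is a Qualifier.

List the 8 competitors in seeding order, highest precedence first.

By status category: Farouk (Grand Slam Winner); then Kowalski, Mendoza, Ruiz and Ferreira (Tour Winner); then Abara, Bianchi and Horvat (Qualifier).
Among Kowalski, Mendoza, Ruiz and Ferreira, by date of most recent title (later first): Kowalski, Mendoza and Ruiz (2017-11-22) before Ferreira (2008-04-20).
Kowalski, Mendoza and Ruiz all have ranking points 4464 pts, so the next rule applies.
Among Kowalski, Mendoza and Ruiz, alphabetically by surname: Kowalski before Mendoza before Ruiz.
Abara, Bianchi and Horvat all have date of most recent title 2011-04-07, so the next rule applies.
Abara, Bianchi and Horvat all have ranking points 6154 pts, so the next rule applies.
Among Abara, Bianchi and Horvat, alphabetically by surname: Abara before Bianchi before Horvat.
Full order: Farouk, Kowalski, Mendoza, Ruiz, Ferreira, Abara, Bianchi, Horvat.

Farouk, Kowalski, Mendoza, Ruiz, Ferreira, Abara, Bianchi, Horvat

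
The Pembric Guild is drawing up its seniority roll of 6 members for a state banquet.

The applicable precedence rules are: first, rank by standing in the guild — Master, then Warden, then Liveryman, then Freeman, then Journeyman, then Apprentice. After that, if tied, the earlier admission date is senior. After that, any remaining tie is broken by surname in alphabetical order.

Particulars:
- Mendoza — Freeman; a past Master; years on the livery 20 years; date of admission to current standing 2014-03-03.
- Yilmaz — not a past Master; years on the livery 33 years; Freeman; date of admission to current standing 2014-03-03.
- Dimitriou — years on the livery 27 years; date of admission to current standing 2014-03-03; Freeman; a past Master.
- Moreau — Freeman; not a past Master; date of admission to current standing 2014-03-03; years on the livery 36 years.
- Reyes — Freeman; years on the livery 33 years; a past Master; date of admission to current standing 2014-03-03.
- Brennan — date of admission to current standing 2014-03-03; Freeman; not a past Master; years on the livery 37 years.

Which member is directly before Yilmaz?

By standing in the guild: Brennan, Dimitriou, Mendoza, Moreau, Reyes and Yilmaz (Freeman).
Brennan, Dimitriou, Mendoza, Moreau, Reyes and Yilmaz all have date of admission to current standing 2014-03-03, so the next rule applies.
Among Brennan, Dimitriou, Mendoza, Moreau, Reyes and Yilmaz, alphabetically by surname: Brennan before Dimitriou before Mendoza before Moreau before Reyes before Yilmaz.
Order: Brennan, Dimitriou, Mendoza, Moreau, Reyes, Yilmaz.

Reyes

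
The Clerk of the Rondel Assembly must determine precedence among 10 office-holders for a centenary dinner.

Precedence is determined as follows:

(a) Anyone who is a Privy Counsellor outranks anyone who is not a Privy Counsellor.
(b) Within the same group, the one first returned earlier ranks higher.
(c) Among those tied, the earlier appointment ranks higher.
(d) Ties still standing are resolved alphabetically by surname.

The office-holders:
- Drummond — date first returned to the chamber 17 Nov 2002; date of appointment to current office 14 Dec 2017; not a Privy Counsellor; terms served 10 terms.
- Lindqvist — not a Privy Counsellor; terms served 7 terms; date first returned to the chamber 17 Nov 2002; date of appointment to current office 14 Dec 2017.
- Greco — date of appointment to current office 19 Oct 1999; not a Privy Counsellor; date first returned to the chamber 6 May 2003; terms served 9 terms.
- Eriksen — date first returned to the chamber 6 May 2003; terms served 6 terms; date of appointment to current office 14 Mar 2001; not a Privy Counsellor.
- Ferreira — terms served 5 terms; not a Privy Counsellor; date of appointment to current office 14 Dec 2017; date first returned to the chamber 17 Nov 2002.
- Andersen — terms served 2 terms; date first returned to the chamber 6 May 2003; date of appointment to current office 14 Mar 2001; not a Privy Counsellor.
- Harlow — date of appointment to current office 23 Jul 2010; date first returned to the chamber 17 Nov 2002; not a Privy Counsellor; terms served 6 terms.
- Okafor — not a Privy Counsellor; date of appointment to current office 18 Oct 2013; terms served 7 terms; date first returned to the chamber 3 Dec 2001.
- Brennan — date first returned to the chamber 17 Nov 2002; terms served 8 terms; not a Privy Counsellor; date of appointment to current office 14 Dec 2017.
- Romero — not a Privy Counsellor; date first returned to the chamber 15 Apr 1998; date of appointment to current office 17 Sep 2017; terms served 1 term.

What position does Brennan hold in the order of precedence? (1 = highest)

4

By the first rule: Romero, Okafor, Harlow, Brennan, Drummond, Ferreira, Lindqvist, Greco, Andersen and Eriksen (each not a Privy Counsellor).
Among Romero, Okafor, Harlow, Brennan, Drummond, Ferreira, Lindqvist, Greco, Andersen and Eriksen, by date first returned to the chamber (earlier first): Romero (15 Apr 1998) before Okafor (3 Dec 2001) before Harlow, Brennan, Drummond, Ferreira and Lindqvist (17 Nov 2002) before Greco, Andersen and Eriksen (6 May 2003).
Among Harlow, Brennan, Drummond, Ferreira and Lindqvist, by date of appointment to current office (earlier first): Harlow (23 Jul 2010) before Brennan, Drummond, Ferreira and Lindqvist (14 Dec 2017).
Among Brennan, Drummond, Ferreira and Lindqvist, alphabetically by surname: Brennan before Drummond before Ferreira before Lindqvist.
Among Greco, Andersen and Eriksen, by date of appointment to current office (earlier first): Greco (19 Oct 1999) before Andersen and Eriksen (14 Mar 2001).
Among Andersen and Eriksen, alphabetically by surname: Andersen before Eriksen.
Order: Romero, Okafor, Harlow, Brennan, Drummond, Ferreira, Lindqvist, Greco, Andersen, Eriksen. So position 4.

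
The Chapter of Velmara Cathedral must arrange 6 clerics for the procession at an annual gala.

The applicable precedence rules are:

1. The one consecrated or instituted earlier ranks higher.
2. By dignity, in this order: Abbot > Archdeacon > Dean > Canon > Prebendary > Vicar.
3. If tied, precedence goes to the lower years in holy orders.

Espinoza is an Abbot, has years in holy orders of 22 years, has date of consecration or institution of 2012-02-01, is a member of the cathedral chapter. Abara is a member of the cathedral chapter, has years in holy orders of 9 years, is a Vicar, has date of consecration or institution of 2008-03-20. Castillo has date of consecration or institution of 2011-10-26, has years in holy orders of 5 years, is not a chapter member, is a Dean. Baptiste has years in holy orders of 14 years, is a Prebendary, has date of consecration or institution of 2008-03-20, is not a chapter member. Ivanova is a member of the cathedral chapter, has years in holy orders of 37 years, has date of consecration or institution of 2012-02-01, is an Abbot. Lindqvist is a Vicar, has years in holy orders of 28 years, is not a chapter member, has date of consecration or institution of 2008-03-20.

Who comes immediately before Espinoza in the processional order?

By date of consecration or institution (earlier first): Baptiste, Abara and Lindqvist (each 2008-03-20); then Castillo (2011-10-26); then Espinoza and Ivanova (both 2012-02-01).
Among Baptiste, Abara and Lindqvist, by dignity: Baptiste (Prebendary) before Abara and Lindqvist (Vicar).
Among Abara and Lindqvist, by years in holy orders (lower first): Abara (9 years) before Lindqvist (28 years).
Espinoza and Ivanova are each Abbot, so the next rule applies.
Among Espinoza and Ivanova, by years in holy orders (lower first): Espinoza (22 years) before Ivanova (37 years).
Order: Baptiste, Abara, Lindqvist, Castillo, Espinoza, Ivanova.

Castillo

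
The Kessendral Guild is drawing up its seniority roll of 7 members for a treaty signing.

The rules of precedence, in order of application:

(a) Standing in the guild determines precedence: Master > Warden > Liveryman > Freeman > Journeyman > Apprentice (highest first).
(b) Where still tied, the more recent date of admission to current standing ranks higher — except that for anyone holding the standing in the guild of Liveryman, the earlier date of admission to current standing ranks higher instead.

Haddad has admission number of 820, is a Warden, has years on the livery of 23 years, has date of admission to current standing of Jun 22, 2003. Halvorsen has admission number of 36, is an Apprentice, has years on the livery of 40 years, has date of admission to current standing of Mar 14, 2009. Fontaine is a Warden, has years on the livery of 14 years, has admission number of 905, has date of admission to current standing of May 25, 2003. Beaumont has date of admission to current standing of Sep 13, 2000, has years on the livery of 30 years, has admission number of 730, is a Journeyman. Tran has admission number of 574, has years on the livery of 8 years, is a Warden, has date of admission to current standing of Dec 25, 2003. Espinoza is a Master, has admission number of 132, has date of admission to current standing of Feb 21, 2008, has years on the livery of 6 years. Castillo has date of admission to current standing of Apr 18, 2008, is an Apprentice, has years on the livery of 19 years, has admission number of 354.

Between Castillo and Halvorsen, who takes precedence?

Halvorsen

By standing in the guild: Espinoza (Master); then Tran, Haddad and Fontaine (Warden); then Beaumont (Journeyman); then Halvorsen and Castillo (Apprentice).
Among Tran, Haddad and Fontaine, by date of admission to current standing (later first): Tran (Dec 25, 2003) before Haddad (Jun 22, 2003) before Fontaine (May 25, 2003).
Among Halvorsen and Castillo, by date of admission to current standing (later first): Halvorsen (Mar 14, 2009) before Castillo (Apr 18, 2008).
So Halvorsen takes precedence.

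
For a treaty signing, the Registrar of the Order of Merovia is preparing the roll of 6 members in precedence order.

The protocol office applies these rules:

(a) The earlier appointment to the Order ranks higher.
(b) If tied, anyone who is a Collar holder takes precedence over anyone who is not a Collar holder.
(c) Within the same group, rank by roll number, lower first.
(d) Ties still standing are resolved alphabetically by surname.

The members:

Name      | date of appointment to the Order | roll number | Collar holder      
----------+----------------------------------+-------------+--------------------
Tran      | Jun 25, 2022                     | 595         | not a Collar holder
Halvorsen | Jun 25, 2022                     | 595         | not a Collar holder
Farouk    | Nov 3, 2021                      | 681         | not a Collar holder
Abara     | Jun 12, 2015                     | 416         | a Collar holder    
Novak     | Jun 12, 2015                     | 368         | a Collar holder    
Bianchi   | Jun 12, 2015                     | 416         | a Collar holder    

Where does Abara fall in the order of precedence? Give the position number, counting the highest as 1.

2

By date of appointment to the Order (earlier first): Novak, Abara and Bianchi (each Jun 12, 2015); then Farouk (Nov 3, 2021); then Halvorsen and Tran (both Jun 25, 2022).
Novak, Abara and Bianchi are each a Collar holder, so the next rule applies.
Among Novak, Abara and Bianchi, by roll number (lower first): Novak (368) before Abara and Bianchi (416).
Among Abara and Bianchi, alphabetically by surname: Abara before Bianchi.
Halvorsen and Tran are each not a Collar holder, so the next rule applies.
Halvorsen and Tran both have roll number 595, so the next rule applies.
Among Halvorsen and Tran, alphabetically by surname: Halvorsen before Tran.
Order: Novak, Abara, Bianchi, Farouk, Halvorsen, Tran. So position 2.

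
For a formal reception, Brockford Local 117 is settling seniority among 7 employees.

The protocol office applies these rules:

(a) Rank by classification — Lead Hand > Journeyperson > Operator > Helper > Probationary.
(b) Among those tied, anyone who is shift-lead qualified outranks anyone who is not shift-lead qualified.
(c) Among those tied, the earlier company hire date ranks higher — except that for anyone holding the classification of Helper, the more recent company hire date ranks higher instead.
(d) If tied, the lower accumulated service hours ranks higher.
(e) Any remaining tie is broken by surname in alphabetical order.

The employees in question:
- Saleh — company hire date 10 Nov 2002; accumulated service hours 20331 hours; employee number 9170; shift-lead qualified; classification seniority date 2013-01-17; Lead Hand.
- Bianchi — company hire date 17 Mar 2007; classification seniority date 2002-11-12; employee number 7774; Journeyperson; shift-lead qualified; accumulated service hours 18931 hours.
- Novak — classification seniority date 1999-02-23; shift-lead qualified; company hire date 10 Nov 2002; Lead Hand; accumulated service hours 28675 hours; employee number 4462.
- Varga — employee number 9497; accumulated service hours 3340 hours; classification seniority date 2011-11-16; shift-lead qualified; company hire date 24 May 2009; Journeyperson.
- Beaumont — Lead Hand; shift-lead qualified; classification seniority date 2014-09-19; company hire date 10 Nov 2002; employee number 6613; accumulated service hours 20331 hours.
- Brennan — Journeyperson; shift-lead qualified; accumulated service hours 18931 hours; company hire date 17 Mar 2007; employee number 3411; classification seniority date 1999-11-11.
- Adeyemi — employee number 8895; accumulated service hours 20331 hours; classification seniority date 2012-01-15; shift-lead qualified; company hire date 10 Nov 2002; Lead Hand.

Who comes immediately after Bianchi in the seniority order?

By classification: Adeyemi, Beaumont, Saleh and Novak (Lead Hand); then Bianchi, Brennan and Varga (Journeyperson).
Adeyemi, Beaumont, Saleh and Novak are each shift-lead qualified, so the next rule applies.
Adeyemi, Beaumont, Saleh and Novak all have company hire date 10 Nov 2002, so the next rule applies.
Among Adeyemi, Beaumont, Saleh and Novak, by accumulated service hours (lower first): Adeyemi, Beaumont and Saleh (20331 hours) before Novak (28675 hours).
Among Adeyemi, Beaumont and Saleh, alphabetically by surname: Adeyemi before Beaumont before Saleh.
Bianchi, Brennan and Varga are each shift-lead qualified, so the next rule applies.
Among Bianchi, Brennan and Varga, by company hire date (earlier first): Bianchi and Brennan (17 Mar 2007) before Varga (24 May 2009).
Bianchi and Brennan both have accumulated service hours 18931 hours, so the next rule applies.
Among Bianchi and Brennan, alphabetically by surname: Bianchi before Brennan.
Order: Adeyemi, Beaumont, Saleh, Novak, Bianchi, Brennan, Varga.

Brennan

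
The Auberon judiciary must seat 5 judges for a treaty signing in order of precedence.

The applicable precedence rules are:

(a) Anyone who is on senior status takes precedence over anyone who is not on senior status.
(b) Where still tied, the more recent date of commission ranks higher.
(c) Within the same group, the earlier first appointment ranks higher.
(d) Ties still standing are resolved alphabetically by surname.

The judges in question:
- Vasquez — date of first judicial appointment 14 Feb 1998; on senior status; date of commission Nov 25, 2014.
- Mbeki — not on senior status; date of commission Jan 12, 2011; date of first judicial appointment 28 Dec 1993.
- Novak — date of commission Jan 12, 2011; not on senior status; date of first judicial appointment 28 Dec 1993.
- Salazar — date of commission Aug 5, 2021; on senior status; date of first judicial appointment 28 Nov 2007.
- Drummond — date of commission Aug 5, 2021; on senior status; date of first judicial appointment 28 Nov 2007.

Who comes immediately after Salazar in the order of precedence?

Vasquez

By the first rule: Drummond, Salazar and Vasquez (each on senior status); then Mbeki and Novak (both not on senior status).
Among Drummond, Salazar and Vasquez, by date of commission (later first): Drummond and Salazar (Aug 5, 2021) before Vasquez (Nov 25, 2014).
Drummond and Salazar both have date of first judicial appointment 28 Nov 2007, so the next rule applies.
Among Drummond and Salazar, alphabetically by surname: Drummond before Salazar.
Mbeki and Novak both have date of commission Jan 12, 2011, so the next rule applies.
Mbeki and Novak both have date of first judicial appointment 28 Dec 1993, so the next rule applies.
Among Mbeki and Novak, alphabetically by surname: Mbeki before Novak.
Order: Drummond, Salazar, Vasquez, Mbeki, Novak.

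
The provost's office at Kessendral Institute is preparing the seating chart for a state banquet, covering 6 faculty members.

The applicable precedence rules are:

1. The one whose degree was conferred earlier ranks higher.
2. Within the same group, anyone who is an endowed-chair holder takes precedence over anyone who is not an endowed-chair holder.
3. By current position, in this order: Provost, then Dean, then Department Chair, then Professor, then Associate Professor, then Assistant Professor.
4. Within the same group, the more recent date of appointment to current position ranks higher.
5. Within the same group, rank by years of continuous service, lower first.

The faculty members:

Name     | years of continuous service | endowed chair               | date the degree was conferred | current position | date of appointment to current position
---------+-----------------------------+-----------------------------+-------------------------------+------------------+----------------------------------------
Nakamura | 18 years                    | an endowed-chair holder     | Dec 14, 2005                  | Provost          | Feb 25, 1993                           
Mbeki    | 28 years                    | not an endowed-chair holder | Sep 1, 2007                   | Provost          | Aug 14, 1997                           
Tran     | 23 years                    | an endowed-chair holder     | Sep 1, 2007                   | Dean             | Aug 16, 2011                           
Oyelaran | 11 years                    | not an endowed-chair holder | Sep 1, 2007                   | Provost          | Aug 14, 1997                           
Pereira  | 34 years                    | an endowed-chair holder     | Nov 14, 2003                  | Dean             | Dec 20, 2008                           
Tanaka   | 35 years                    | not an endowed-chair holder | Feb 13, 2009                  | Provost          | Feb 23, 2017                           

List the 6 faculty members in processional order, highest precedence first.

By date the degree was conferred (earlier first): Pereira (Nov 14, 2003); then Nakamura (Dec 14, 2005); then Tran, Oyelaran and Mbeki (each Sep 1, 2007); then Tanaka (Feb 13, 2009).
Among Tran, Oyelaran and Mbeki, an endowed-chair holder before not an endowed-chair holder: Tran (an endowed-chair holder) before Oyelaran and Mbeki (not an endowed-chair holder).
Oyelaran and Mbeki are each Provost, so the next rule applies.
Oyelaran and Mbeki both have date of appointment to current position Aug 14, 1997, so the next rule applies.
Among Oyelaran and Mbeki, by years of continuous service (lower first): Oyelaran (11 years) before Mbeki (28 years).
Full order: Pereira, Nakamura, Tran, Oyelaran, Mbeki, Tanaka.

Pereira, Nakamura, Tran, Oyelaran, Mbeki, Tanaka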